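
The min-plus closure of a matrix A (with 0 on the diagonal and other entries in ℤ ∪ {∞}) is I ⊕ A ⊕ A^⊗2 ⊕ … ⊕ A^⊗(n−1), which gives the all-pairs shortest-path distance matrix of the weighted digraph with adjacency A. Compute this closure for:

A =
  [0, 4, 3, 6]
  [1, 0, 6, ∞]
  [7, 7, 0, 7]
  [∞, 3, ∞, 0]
Closure =
  [0, 4, 3, 6]
  [1, 0, 4, 7]
  [7, 7, 0, 7]
  [4, 3, 7, 0]

This is the Floyd-Warshall all-pairs shortest-path computation. For each intermediate vertex k = 0, 1, …, 3, update dist[i][j] ← min(dist[i][j], dist[i][k] + dist[k][j]). The final matrix gives, for each (i, j), the minimum total weight of any directed path from i to j (possibly empty when i = j).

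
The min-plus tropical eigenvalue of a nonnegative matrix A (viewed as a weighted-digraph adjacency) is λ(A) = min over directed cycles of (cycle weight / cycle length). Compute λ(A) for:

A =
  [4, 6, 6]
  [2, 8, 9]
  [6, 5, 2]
λ(A) = 2

Enumerate directed cycles and compute their means (weight / length). Sample:
  cycle 0 → 0: weight = 4, length = 1, mean = 4/1 ≈ 4.000
  cycle 1 → 1: weight = 8, length = 1, mean = 8/1 ≈ 8.000
  cycle 2 → 2: weight = 2, length = 1, mean = 2/1 ≈ 2.000
  cycle 0 → 1 → 0: weight = 8, length = 2, mean = 8/2 ≈ 4.000
  cycle 0 → 2 → 0: weight = 12, length = 2, mean = 12/2 ≈ 6.000
  cycle 1 → 0 → 1: weight = 8, length = 2, mean = 8/2 ≈ 4.000
Minimum mean = 2.000, attained e.g. along the cycle 2 → 2 with weight 2 and length 1. So λ(A) = 2/1 = 2.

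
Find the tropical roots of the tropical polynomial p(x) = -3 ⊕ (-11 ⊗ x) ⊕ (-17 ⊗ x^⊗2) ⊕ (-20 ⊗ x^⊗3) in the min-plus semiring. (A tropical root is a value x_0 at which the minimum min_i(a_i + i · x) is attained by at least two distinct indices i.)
Roots: {3, 6, 8}

Each tropical root is a break point of the lower envelope of the lines y = a_i + i · x (there are 4 lines, with slopes 0, 1, ..., 3). Only the lines that attain the minimum somewhere contribute to roots; other lines are dominated. Here the surviving (envelope) indices are i = 3, i = 2, i = 1, i = 0.
Intersections between consecutive envelope lines give the roots: for adjacent envelope indices i < j the intersection is x = (a_i − a_j) / (j − i). Reading off the sorted break points: {3, 6, 8}.
Verification: at each break x_0, at least two indices attain the minimum of min_i(a_i + i · x_0).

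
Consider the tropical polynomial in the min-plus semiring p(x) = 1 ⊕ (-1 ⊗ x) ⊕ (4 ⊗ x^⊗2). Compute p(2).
p(2) = 1

A tropical monomial a ⊗ x^⊗i evaluates to a + i · x. Evaluating each term at x = 2:
  Term 0 contributes 1 + 0 · 2 = 1
  Term 1 contributes -1 + 1 · 2 = 1
  Term 2 contributes 4 + 2 · 2 = 8
p(2) = ⊕ of these = min[1, 1, 8] = 1.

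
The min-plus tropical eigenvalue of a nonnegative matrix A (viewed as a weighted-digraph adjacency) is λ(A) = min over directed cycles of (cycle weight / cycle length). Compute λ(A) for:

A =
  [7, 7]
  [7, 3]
λ(A) = 3

Enumerate directed cycles and compute their means (weight / length). Sample:
  cycle 0 → 0: weight = 7, length = 1, mean = 7/1 ≈ 7.000
  cycle 1 → 1: weight = 3, length = 1, mean = 3/1 ≈ 3.000
  cycle 0 → 1 → 0: weight = 14, length = 2, mean = 14/2 ≈ 7.000
  cycle 1 → 0 → 1: weight = 14, length = 2, mean = 14/2 ≈ 7.000
Minimum mean = 3.000, attained e.g. along the cycle 1 → 1 with weight 3 and length 1. So λ(A) = 3/1 = 3.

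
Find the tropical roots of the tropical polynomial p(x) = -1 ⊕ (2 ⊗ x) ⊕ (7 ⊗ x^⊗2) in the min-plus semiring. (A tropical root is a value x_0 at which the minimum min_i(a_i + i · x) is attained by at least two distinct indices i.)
Roots: {-5, -3}

Each tropical root is a break point of the lower envelope of the lines y = a_i + i · x (there are 3 lines, with slopes 0, 1, ..., 2). Only the lines that attain the minimum somewhere contribute to roots; other lines are dominated. Here the surviving (envelope) indices are i = 2, i = 1, i = 0.
Intersections between consecutive envelope lines give the roots: for adjacent envelope indices i < j the intersection is x = (a_i − a_j) / (j − i). Reading off the sorted break points: {-5, -3}.
Verification: at each break x_0, at least two indices attain the minimum of min_i(a_i + i · x_0).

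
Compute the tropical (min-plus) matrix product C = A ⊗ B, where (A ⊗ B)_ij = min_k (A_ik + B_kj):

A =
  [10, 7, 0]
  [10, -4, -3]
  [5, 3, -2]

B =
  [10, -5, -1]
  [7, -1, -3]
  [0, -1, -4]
A ⊗ B =
  [0, -1, -4]
  [-3, -5, -7]
  [-2, -3, -6]

Apply the min-plus product entry-by-entry:
  C[0][0] = min over k of (A[0][0] + B[0][0] = 10 + 10 = 20, A[0][1] + B[1][0] = 7 + 7 = 14, A[0][2] + B[2][0] = 0 + 0 = 0) = 0 (attained at k = 2)
  C[0][1] = min over k of (A[0][0] + B[0][1] = 10 + -5 = 5, A[0][1] + B[1][1] = 7 + -1 = 6, A[0][2] + B[2][1] = 0 + -1 = -1) = -1 (attained at k = 2)
  C[0][2] = min over k of (A[0][0] + B[0][2] = 10 + -1 = 9, A[0][1] + B[1][2] = 7 + -3 = 4, A[0][2] + B[2][2] = 0 + -4 = -4) = -4 (attained at k = 2)
  C[1][0] = min over k of (A[1][0] + B[0][0] = 10 + 10 = 20, A[1][1] + B[1][0] = -4 + 7 = 3, A[1][2] + B[2][0] = -3 + 0 = -3) = -3 (attained at k = 2)
  C[1][1] = min over k of (A[1][0] + B[0][1] = 10 + -5 = 5, A[1][1] + B[1][1] = -4 + -1 = -5, A[1][2] + B[2][1] = -3 + -1 = -4) = -5 (attained at k = 1)
  C[1][2] = min over k of (A[1][0] + B[0][2] = 10 + -1 = 9, A[1][1] + B[1][2] = -4 + -3 = -7, A[1][2] + B[2][2] = -3 + -4 = -7) = -7 (attained at k = 1)
  C[2][0] = min over k of (A[2][0] + B[0][0] = 5 + 10 = 15, A[2][1] + B[1][0] = 3 + 7 = 10, A[2][2] + B[2][0] = -2 + 0 = -2) = -2 (attained at k = 2)
  C[2][1] = min over k of (A[2][0] + B[0][1] = 5 + -5 = 0, A[2][1] + B[1][1] = 3 + -1 = 2, A[2][2] + B[2][1] = -2 + -1 = -3) = -3 (attained at k = 2)
  C[2][2] = min over k of (A[2][0] + B[0][2] = 5 + -1 = 4, A[2][1] + B[1][2] = 3 + -3 = 0, A[2][2] + B[2][2] = -2 + -4 = -6) = -6 (attained at k = 2)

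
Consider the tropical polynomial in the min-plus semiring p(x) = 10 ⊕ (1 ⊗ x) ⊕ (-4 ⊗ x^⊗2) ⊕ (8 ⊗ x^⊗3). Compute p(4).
p(4) = 4

A tropical monomial a ⊗ x^⊗i evaluates to a + i · x. Evaluating each term at x = 4:
  Term 0 contributes 10 + 0 · 4 = 10
  Term 1 contributes 1 + 1 · 4 = 5
  Term 2 contributes -4 + 2 · 4 = 4
  Term 3 contributes 8 + 3 · 4 = 20
p(4) = ⊕ of these = min[10, 5, 4, 20] = 4.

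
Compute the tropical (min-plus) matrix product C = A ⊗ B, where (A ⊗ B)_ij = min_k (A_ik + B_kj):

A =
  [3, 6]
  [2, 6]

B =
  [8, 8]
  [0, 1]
A ⊗ B =
  [6, 7]
  [6, 7]

Apply the min-plus product entry-by-entry:
  C[0][0] = min over k of (A[0][0] + B[0][0] = 3 + 8 = 11, A[0][1] + B[1][0] = 6 + 0 = 6) = 6 (attained at k = 1)
  C[0][1] = min over k of (A[0][0] + B[0][1] = 3 + 8 = 11, A[0][1] + B[1][1] = 6 + 1 = 7) = 7 (attained at k = 1)
  C[1][0] = min over k of (A[1][0] + B[0][0] = 2 + 8 = 10, A[1][1] + B[1][0] = 6 + 0 = 6) = 6 (attained at k = 1)
  C[1][1] = min over k of (A[1][0] + B[0][1] = 2 + 8 = 10, A[1][1] + B[1][1] = 6 + 1 = 7) = 7 (attained at k = 1)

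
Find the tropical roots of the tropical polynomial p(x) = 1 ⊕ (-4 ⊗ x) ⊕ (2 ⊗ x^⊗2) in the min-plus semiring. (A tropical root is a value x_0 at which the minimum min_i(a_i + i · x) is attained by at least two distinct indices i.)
Roots: {-6, 5}

Each tropical root is a break point of the lower envelope of the lines y = a_i + i · x (there are 3 lines, with slopes 0, 1, ..., 2). Only the lines that attain the minimum somewhere contribute to roots; other lines are dominated. Here the surviving (envelope) indices are i = 2, i = 1, i = 0.
Intersections between consecutive envelope lines give the roots: for adjacent envelope indices i < j the intersection is x = (a_i − a_j) / (j − i). Reading off the sorted break points: {-6, 5}.
Verification: at each break x_0, at least two indices attain the minimum of min_i(a_i + i · x_0).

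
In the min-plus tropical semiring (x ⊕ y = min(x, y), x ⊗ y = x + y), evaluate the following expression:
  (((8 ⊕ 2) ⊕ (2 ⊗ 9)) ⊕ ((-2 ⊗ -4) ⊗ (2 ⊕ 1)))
(((8 ⊕ 2) ⊕ (2 ⊗ 9)) ⊕ ((-2 ⊗ -4) ⊗ (2 ⊕ 1))) = -5

Expand innermost to outermost. Recall ⊕ takes the minimum of its arguments and ⊗ takes their sum. Working out the expression (((8 ⊕ 2) ⊕ (2 ⊗ 9)) ⊕ ((-2 ⊗ -4) ⊗ (2 ⊕ 1))) gives -5.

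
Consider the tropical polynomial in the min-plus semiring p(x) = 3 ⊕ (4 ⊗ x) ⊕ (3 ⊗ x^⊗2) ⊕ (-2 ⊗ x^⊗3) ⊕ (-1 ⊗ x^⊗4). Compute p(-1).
p(-1) = -5

A tropical monomial a ⊗ x^⊗i evaluates to a + i · x. Evaluating each term at x = -1:
  Term 0 contributes 3 + 0 · -1 = 3
  Term 1 contributes 4 + 1 · -1 = 3
  Term 2 contributes 3 + 2 · -1 = 1
  Term 3 contributes -2 + 3 · -1 = -5
  Term 4 contributes -1 + 4 · -1 = -5
p(-1) = ⊕ of these = min[3, 3, 1, -5, -5] = -5.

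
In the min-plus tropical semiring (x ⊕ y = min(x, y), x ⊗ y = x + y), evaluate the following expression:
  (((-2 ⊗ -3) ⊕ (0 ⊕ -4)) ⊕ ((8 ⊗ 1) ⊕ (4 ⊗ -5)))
(((-2 ⊗ -3) ⊕ (0 ⊕ -4)) ⊕ ((8 ⊗ 1) ⊕ (4 ⊗ -5))) = -5

Expand innermost to outermost. Recall ⊕ takes the minimum of its arguments and ⊗ takes their sum. Working out the expression (((-2 ⊗ -3) ⊕ (0 ⊕ -4)) ⊕ ((8 ⊗ 1) ⊕ (4 ⊗ -5))) gives -5.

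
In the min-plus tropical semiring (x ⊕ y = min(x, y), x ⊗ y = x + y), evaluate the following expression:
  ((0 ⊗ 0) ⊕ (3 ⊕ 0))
((0 ⊗ 0) ⊕ (3 ⊕ 0)) = 0

Expand innermost to outermost. Recall ⊕ takes the minimum of its arguments and ⊗ takes their sum. Working out the expression ((0 ⊗ 0) ⊕ (3 ⊕ 0)) gives 0.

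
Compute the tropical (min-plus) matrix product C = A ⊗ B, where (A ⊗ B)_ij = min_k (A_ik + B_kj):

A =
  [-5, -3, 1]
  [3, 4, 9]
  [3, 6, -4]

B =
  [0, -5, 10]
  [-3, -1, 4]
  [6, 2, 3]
A ⊗ B =
  [-6, -10, 1]
  [1, -2, 8]
  [2, -2, -1]

Apply the min-plus product entry-by-entry:
  C[0][0] = min over k of (A[0][0] + B[0][0] = -5 + 0 = -5, A[0][1] + B[1][0] = -3 + -3 = -6, A[0][2] + B[2][0] = 1 + 6 = 7) = -6 (attained at k = 1)
  C[0][1] = min over k of (A[0][0] + B[0][1] = -5 + -5 = -10, A[0][1] + B[1][1] = -3 + -1 = -4, A[0][2] + B[2][1] = 1 + 2 = 3) = -10 (attained at k = 0)
  C[0][2] = min over k of (A[0][0] + B[0][2] = -5 + 10 = 5, A[0][1] + B[1][2] = -3 + 4 = 1, A[0][2] + B[2][2] = 1 + 3 = 4) = 1 (attained at k = 1)
  C[1][0] = min over k of (A[1][0] + B[0][0] = 3 + 0 = 3, A[1][1] + B[1][0] = 4 + -3 = 1, A[1][2] + B[2][0] = 9 + 6 = 15) = 1 (attained at k = 1)
  C[1][1] = min over k of (A[1][0] + B[0][1] = 3 + -5 = -2, A[1][1] + B[1][1] = 4 + -1 = 3, A[1][2] + B[2][1] = 9 + 2 = 11) = -2 (attained at k = 0)
  C[1][2] = min over k of (A[1][0] + B[0][2] = 3 + 10 = 13, A[1][1] + B[1][2] = 4 + 4 = 8, A[1][2] + B[2][2] = 9 + 3 = 12) = 8 (attained at k = 1)
  C[2][0] = min over k of (A[2][0] + B[0][0] = 3 + 0 = 3, A[2][1] + B[1][0] = 6 + -3 = 3, A[2][2] + B[2][0] = -4 + 6 = 2) = 2 (attained at k = 2)
  C[2][1] = min over k of (A[2][0] + B[0][1] = 3 + -5 = -2, A[2][1] + B[1][1] = 6 + -1 = 5, A[2][2] + B[2][1] = -4 + 2 = -2) = -2 (attained at k = 0)
  C[2][2] = min over k of (A[2][0] + B[0][2] = 3 + 10 = 13, A[2][1] + B[1][2] = 6 + 4 = 10, A[2][2] + B[2][2] = -4 + 3 = -1) = -1 (attained at k = 2)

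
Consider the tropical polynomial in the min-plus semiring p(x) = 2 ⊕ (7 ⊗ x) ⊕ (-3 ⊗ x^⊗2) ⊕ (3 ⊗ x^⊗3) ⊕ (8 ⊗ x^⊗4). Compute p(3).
p(3) = 2

A tropical monomial a ⊗ x^⊗i evaluates to a + i · x. Evaluating each term at x = 3:
  Term 0 contributes 2 + 0 · 3 = 2
  Term 1 contributes 7 + 1 · 3 = 10
  Term 2 contributes -3 + 2 · 3 = 3
  Term 3 contributes 3 + 3 · 3 = 12
  Term 4 contributes 8 + 4 · 3 = 20
p(3) = ⊕ of these = min[2, 10, 3, 12, 20] = 2.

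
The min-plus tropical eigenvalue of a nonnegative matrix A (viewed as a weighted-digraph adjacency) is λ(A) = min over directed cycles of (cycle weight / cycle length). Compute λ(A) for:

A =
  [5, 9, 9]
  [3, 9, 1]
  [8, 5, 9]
λ(A) = 3

Enumerate directed cycles and compute their means (weight / length). Sample:
  cycle 0 → 0: weight = 5, length = 1, mean = 5/1 ≈ 5.000
  cycle 1 → 1: weight = 9, length = 1, mean = 9/1 ≈ 9.000
  cycle 2 → 2: weight = 9, length = 1, mean = 9/1 ≈ 9.000
  cycle 0 → 1 → 0: weight = 12, length = 2, mean = 12/2 ≈ 6.000
  cycle 0 → 2 → 0: weight = 17, length = 2, mean = 17/2 ≈ 8.500
  cycle 1 → 0 → 1: weight = 12, length = 2, mean = 12/2 ≈ 6.000
Minimum mean = 3.000, attained e.g. along the cycle 1 → 2 → 1 with weight 6 and length 2. So λ(A) = 6/2 = 3.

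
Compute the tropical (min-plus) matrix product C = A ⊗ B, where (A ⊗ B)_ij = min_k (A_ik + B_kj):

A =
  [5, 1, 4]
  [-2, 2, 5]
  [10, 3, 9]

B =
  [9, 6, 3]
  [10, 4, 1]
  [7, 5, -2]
A ⊗ B =
  [11, 5, 2]
  [7, 4, 1]
  [13, 7, 4]

Apply the min-plus product entry-by-entry:
  C[0][0] = min over k of (A[0][0] + B[0][0] = 5 + 9 = 14, A[0][1] + B[1][0] = 1 + 10 = 11, A[0][2] + B[2][0] = 4 + 7 = 11) = 11 (attained at k = 1)
  C[0][1] = min over k of (A[0][0] + B[0][1] = 5 + 6 = 11, A[0][1] + B[1][1] = 1 + 4 = 5, A[0][2] + B[2][1] = 4 + 5 = 9) = 5 (attained at k = 1)
  C[0][2] = min over k of (A[0][0] + B[0][2] = 5 + 3 = 8, A[0][1] + B[1][2] = 1 + 1 = 2, A[0][2] + B[2][2] = 4 + -2 = 2) = 2 (attained at k = 1)
  C[1][0] = min over k of (A[1][0] + B[0][0] = -2 + 9 = 7, A[1][1] + B[1][0] = 2 + 10 = 12, A[1][2] + B[2][0] = 5 + 7 = 12) = 7 (attained at k = 0)
  C[1][1] = min over k of (A[1][0] + B[0][1] = -2 + 6 = 4, A[1][1] + B[1][1] = 2 + 4 = 6, A[1][2] + B[2][1] = 5 + 5 = 10) = 4 (attained at k = 0)
  C[1][2] = min over k of (A[1][0] + B[0][2] = -2 + 3 = 1, A[1][1] + B[1][2] = 2 + 1 = 3, A[1][2] + B[2][2] = 5 + -2 = 3) = 1 (attained at k = 0)
  C[2][0] = min over k of (A[2][0] + B[0][0] = 10 + 9 = 19, A[2][1] + B[1][0] = 3 + 10 = 13, A[2][2] + B[2][0] = 9 + 7 = 16) = 13 (attained at k = 1)
  C[2][1] = min over k of (A[2][0] + B[0][1] = 10 + 6 = 16, A[2][1] + B[1][1] = 3 + 4 = 7, A[2][2] + B[2][1] = 9 + 5 = 14) = 7 (attained at k = 1)
  C[2][2] = min over k of (A[2][0] + B[0][2] = 10 + 3 = 13, A[2][1] + B[1][2] = 3 + 1 = 4, A[2][2] + B[2][2] = 9 + -2 = 7) = 4 (attained at k = 1)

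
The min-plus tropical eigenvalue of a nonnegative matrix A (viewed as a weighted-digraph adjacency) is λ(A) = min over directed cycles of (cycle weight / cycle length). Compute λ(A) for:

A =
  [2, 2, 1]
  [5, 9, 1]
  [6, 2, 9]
λ(A) = 3/2

Enumerate directed cycles and compute their means (weight / length). Sample:
  cycle 0 → 0: weight = 2, length = 1, mean = 2/1 ≈ 2.000
  cycle 1 → 1: weight = 9, length = 1, mean = 9/1 ≈ 9.000
  cycle 2 → 2: weight = 9, length = 1, mean = 9/1 ≈ 9.000
  cycle 0 → 1 → 0: weight = 7, length = 2, mean = 7/2 ≈ 3.500
  cycle 0 → 2 → 0: weight = 7, length = 2, mean = 7/2 ≈ 3.500
  cycle 1 → 0 → 1: weight = 7, length = 2, mean = 7/2 ≈ 3.500
Minimum mean = 1.500, attained e.g. along the cycle 1 → 2 → 1 with weight 3 and length 2. So λ(A) = 3/2 = 3/2.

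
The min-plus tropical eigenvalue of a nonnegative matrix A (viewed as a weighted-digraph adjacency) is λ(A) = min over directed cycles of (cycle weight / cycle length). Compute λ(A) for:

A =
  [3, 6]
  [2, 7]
λ(A) = 3

Enumerate directed cycles and compute their means (weight / length). Sample:
  cycle 0 → 0: weight = 3, length = 1, mean = 3/1 ≈ 3.000
  cycle 1 → 1: weight = 7, length = 1, mean = 7/1 ≈ 7.000
  cycle 0 → 1 → 0: weight = 8, length = 2, mean = 8/2 ≈ 4.000
  cycle 1 → 0 → 1: weight = 8, length = 2, mean = 8/2 ≈ 4.000
Minimum mean = 3.000, attained e.g. along the cycle 0 → 0 with weight 3 and length 1. So λ(A) = 3/1 = 3.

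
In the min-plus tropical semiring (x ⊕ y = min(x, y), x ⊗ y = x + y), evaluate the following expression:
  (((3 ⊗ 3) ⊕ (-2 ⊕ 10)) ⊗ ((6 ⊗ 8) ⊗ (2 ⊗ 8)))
(((3 ⊗ 3) ⊕ (-2 ⊕ 10)) ⊗ ((6 ⊗ 8) ⊗ (2 ⊗ 8))) = 22

Expand innermost to outermost. Recall ⊕ takes the minimum of its arguments and ⊗ takes their sum. Working out the expression (((3 ⊗ 3) ⊕ (-2 ⊕ 10)) ⊗ ((6 ⊗ 8) ⊗ (2 ⊗ 8))) gives 22.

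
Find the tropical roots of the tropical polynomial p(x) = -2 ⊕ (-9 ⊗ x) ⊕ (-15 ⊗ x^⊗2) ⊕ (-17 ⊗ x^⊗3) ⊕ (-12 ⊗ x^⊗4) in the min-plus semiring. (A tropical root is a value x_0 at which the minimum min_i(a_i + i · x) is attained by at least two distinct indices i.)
Roots: {-5, 2, 6, 7}

Each tropical root is a break point of the lower envelope of the lines y = a_i + i · x (there are 5 lines, with slopes 0, 1, ..., 4). Only the lines that attain the minimum somewhere contribute to roots; other lines are dominated. Here the surviving (envelope) indices are i = 4, i = 3, i = 2, i = 1, i = 0.
Intersections between consecutive envelope lines give the roots: for adjacent envelope indices i < j the intersection is x = (a_i − a_j) / (j − i). Reading off the sorted break points: {-5, 2, 6, 7}.
Verification: at each break x_0, at least two indices attain the minimum of min_i(a_i + i · x_0).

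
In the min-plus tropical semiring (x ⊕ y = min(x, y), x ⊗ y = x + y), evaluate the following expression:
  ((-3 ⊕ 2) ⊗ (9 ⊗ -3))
((-3 ⊕ 2) ⊗ (9 ⊗ -3)) = 3

Expand innermost to outermost. Recall ⊕ takes the minimum of its arguments and ⊗ takes their sum. Working out the expression ((-3 ⊕ 2) ⊗ (9 ⊗ -3)) gives 3.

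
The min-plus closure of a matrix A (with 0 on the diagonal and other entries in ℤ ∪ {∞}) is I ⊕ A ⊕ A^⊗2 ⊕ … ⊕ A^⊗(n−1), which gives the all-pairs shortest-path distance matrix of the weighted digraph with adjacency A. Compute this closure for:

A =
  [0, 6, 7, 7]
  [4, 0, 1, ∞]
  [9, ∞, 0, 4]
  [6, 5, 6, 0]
Closure =
  [0, 6, 7, 7]
  [4, 0, 1, 5]
  [9, 9, 0, 4]
  [6, 5, 6, 0]

This is the Floyd-Warshall all-pairs shortest-path computation. For each intermediate vertex k = 0, 1, …, 3, update dist[i][j] ← min(dist[i][j], dist[i][k] + dist[k][j]). The final matrix gives, for each (i, j), the minimum total weight of any directed path from i to j (possibly empty when i = j).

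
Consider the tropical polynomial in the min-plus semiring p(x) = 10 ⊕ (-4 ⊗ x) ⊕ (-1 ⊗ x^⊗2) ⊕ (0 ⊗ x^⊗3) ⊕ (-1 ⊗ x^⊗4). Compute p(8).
p(8) = 4

A tropical monomial a ⊗ x^⊗i evaluates to a + i · x. Evaluating each term at x = 8:
  Term 0 contributes 10 + 0 · 8 = 10
  Term 1 contributes -4 + 1 · 8 = 4
  Term 2 contributes -1 + 2 · 8 = 15
  Term 3 contributes 0 + 3 · 8 = 24
  Term 4 contributes -1 + 4 · 8 = 31
p(8) = ⊕ of these = min[10, 4, 15, 24, 31] = 4.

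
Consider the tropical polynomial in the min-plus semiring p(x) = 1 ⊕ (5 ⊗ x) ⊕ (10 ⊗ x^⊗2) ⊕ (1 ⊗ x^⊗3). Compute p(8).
p(8) = 1

A tropical monomial a ⊗ x^⊗i evaluates to a + i · x. Evaluating each term at x = 8:
  Term 0 contributes 1 + 0 · 8 = 1
  Term 1 contributes 5 + 1 · 8 = 13
  Term 2 contributes 10 + 2 · 8 = 26
  Term 3 contributes 1 + 3 · 8 = 25
p(8) = ⊕ of these = min[1, 13, 26, 25] = 1.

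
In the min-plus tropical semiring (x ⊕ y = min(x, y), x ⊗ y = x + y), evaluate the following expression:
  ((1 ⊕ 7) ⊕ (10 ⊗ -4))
((1 ⊕ 7) ⊕ (10 ⊗ -4)) = 1

Expand innermost to outermost. Recall ⊕ takes the minimum of its arguments and ⊗ takes their sum. Working out the expression ((1 ⊕ 7) ⊕ (10 ⊗ -4)) gives 1.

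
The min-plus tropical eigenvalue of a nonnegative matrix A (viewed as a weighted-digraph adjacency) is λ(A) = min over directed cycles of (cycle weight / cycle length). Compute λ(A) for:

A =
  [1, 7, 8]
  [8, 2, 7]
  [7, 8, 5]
λ(A) = 1

Enumerate directed cycles and compute their means (weight / length). Sample:
  cycle 0 → 0: weight = 1, length = 1, mean = 1/1 ≈ 1.000
  cycle 1 → 1: weight = 2, length = 1, mean = 2/1 ≈ 2.000
  cycle 2 → 2: weight = 5, length = 1, mean = 5/1 ≈ 5.000
  cycle 0 → 1 → 0: weight = 15, length = 2, mean = 15/2 ≈ 7.500
  cycle 0 → 2 → 0: weight = 15, length = 2, mean = 15/2 ≈ 7.500
  cycle 1 → 0 → 1: weight = 15, length = 2, mean = 15/2 ≈ 7.500
Minimum mean = 1.000, attained e.g. along the cycle 0 → 0 with weight 1 and length 1. So λ(A) = 1/1 = 1.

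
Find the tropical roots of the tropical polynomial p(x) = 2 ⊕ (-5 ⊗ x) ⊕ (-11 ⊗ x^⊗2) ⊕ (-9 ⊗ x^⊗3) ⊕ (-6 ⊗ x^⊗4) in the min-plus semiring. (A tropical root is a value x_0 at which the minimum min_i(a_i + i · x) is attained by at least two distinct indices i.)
Roots: {-3, -2, 6, 7}

Each tropical root is a break point of the lower envelope of the lines y = a_i + i · x (there are 5 lines, with slopes 0, 1, ..., 4). Only the lines that attain the minimum somewhere contribute to roots; other lines are dominated. Here the surviving (envelope) indices are i = 4, i = 3, i = 2, i = 1, i = 0.
Intersections between consecutive envelope lines give the roots: for adjacent envelope indices i < j the intersection is x = (a_i − a_j) / (j − i). Reading off the sorted break points: {-3, -2, 6, 7}.
Verification: at each break x_0, at least two indices attain the minimum of min_i(a_i + i · x_0).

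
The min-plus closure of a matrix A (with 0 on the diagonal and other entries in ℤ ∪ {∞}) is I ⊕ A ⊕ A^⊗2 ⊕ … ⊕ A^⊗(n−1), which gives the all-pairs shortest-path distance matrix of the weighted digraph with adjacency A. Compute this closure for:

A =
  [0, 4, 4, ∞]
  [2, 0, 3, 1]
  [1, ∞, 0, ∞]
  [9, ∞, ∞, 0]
Closure =
  [0, 4, 4, 5]
  [2, 0, 3, 1]
  [1, 5, 0, 6]
  [9, 13, 13, 0]

This is the Floyd-Warshall all-pairs shortest-path computation. For each intermediate vertex k = 0, 1, …, 3, update dist[i][j] ← min(dist[i][j], dist[i][k] + dist[k][j]). The final matrix gives, for each (i, j), the minimum total weight of any directed path from i to j (possibly empty when i = j).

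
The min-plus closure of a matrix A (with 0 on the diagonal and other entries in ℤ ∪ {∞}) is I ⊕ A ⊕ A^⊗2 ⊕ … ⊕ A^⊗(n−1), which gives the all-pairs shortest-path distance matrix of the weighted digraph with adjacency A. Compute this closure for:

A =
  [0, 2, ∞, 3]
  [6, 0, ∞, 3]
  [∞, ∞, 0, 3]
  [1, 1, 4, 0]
Closure =
  [0, 2, 7, 3]
  [4, 0, 7, 3]
  [4, 4, 0, 3]
  [1, 1, 4, 0]

This is the Floyd-Warshall all-pairs shortest-path computation. For each intermediate vertex k = 0, 1, …, 3, update dist[i][j] ← min(dist[i][j], dist[i][k] + dist[k][j]). The final matrix gives, for each (i, j), the minimum total weight of any directed path from i to j (possibly empty when i = j).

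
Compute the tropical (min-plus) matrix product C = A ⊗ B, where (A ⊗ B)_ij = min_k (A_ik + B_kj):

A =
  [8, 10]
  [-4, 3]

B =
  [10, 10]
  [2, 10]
A ⊗ B =
  [12, 18]
  [5, 6]

Apply the min-plus product entry-by-entry:
  C[0][0] = min over k of (A[0][0] + B[0][0] = 8 + 10 = 18, A[0][1] + B[1][0] = 10 + 2 = 12) = 12 (attained at k = 1)
  C[0][1] = min over k of (A[0][0] + B[0][1] = 8 + 10 = 18, A[0][1] + B[1][1] = 10 + 10 = 20) = 18 (attained at k = 0)
  C[1][0] = min over k of (A[1][0] + B[0][0] = -4 + 10 = 6, A[1][1] + B[1][0] = 3 + 2 = 5) = 5 (attained at k = 1)
  C[1][1] = min over k of (A[1][0] + B[0][1] = -4 + 10 = 6, A[1][1] + B[1][1] = 3 + 10 = 13) = 6 (attained at k = 0)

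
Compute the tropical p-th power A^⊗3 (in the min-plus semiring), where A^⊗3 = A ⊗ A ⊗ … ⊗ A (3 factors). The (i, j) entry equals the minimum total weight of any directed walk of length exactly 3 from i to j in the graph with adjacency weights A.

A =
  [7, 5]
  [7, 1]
A^⊗3 =
  [13, 7]
  [9, 3]

Each entry (A^⊗3)_ij equals the minimum over all length-3 walks i = v_0 → v_1 → … → v_3 = j of Σ_t A[v_t][v_{t+1}]. For example, for (i, j) = (0, 1) we minimise over 4 possible intermediate vertex sequences; the minimum is 7, attained along the walk 0 → 1 → 1 → 1.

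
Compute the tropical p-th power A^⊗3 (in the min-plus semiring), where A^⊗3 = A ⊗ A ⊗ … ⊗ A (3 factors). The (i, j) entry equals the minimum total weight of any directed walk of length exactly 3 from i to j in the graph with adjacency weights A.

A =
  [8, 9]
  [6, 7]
A^⊗3 =
  [22, 23]
  [20, 21]

Each entry (A^⊗3)_ij equals the minimum over all length-3 walks i = v_0 → v_1 → … → v_3 = j of Σ_t A[v_t][v_{t+1}]. For example, for (i, j) = (0, 1) we minimise over 4 possible intermediate vertex sequences; the minimum is 23, attained along the walk 0 → 1 → 1 → 1.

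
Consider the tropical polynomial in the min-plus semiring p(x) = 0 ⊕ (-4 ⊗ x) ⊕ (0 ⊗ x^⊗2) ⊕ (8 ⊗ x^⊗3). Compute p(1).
p(1) = -3

A tropical monomial a ⊗ x^⊗i evaluates to a + i · x. Evaluating each term at x = 1:
  Term 0 contributes 0 + 0 · 1 = 0
  Term 1 contributes -4 + 1 · 1 = -3
  Term 2 contributes 0 + 2 · 1 = 2
  Term 3 contributes 8 + 3 · 1 = 11
p(1) = ⊕ of these = min[0, -3, 2, 11] = -3.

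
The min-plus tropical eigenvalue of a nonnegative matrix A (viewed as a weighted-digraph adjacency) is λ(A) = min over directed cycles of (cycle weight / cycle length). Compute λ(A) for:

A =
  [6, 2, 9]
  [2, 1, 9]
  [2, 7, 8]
λ(A) = 1

Enumerate directed cycles and compute their means (weight / length). Sample:
  cycle 0 → 0: weight = 6, length = 1, mean = 6/1 ≈ 6.000
  cycle 1 → 1: weight = 1, length = 1, mean = 1/1 ≈ 1.000
  cycle 2 → 2: weight = 8, length = 1, mean = 8/1 ≈ 8.000
  cycle 0 → 1 → 0: weight = 4, length = 2, mean = 4/2 ≈ 2.000
  cycle 0 → 2 → 0: weight = 11, length = 2, mean = 11/2 ≈ 5.500
  cycle 1 → 0 → 1: weight = 4, length = 2, mean = 4/2 ≈ 2.000
Minimum mean = 1.000, attained e.g. along the cycle 1 → 1 with weight 1 and length 1. So λ(A) = 1/1 = 1.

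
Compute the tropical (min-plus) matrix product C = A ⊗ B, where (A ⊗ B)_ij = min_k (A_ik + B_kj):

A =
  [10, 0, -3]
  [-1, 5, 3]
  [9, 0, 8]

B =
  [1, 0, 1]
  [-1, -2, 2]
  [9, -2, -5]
A ⊗ B =
  [-1, -5, -8]
  [0, -1, -2]
  [-1, -2, 2]

Apply the min-plus product entry-by-entry:
  C[0][0] = min over k of (A[0][0] + B[0][0] = 10 + 1 = 11, A[0][1] + B[1][0] = 0 + -1 = -1, A[0][2] + B[2][0] = -3 + 9 = 6) = -1 (attained at k = 1)
  C[0][1] = min over k of (A[0][0] + B[0][1] = 10 + 0 = 10, A[0][1] + B[1][1] = 0 + -2 = -2, A[0][2] + B[2][1] = -3 + -2 = -5) = -5 (attained at k = 2)
  C[0][2] = min over k of (A[0][0] + B[0][2] = 10 + 1 = 11, A[0][1] + B[1][2] = 0 + 2 = 2, A[0][2] + B[2][2] = -3 + -5 = -8) = -8 (attained at k = 2)
  C[1][0] = min over k of (A[1][0] + B[0][0] = -1 + 1 = 0, A[1][1] + B[1][0] = 5 + -1 = 4, A[1][2] + B[2][0] = 3 + 9 = 12) = 0 (attained at k = 0)
  C[1][1] = min over k of (A[1][0] + B[0][1] = -1 + 0 = -1, A[1][1] + B[1][1] = 5 + -2 = 3, A[1][2] + B[2][1] = 3 + -2 = 1) = -1 (attained at k = 0)
  C[1][2] = min over k of (A[1][0] + B[0][2] = -1 + 1 = 0, A[1][1] + B[1][2] = 5 + 2 = 7, A[1][2] + B[2][2] = 3 + -5 = -2) = -2 (attained at k = 2)
  C[2][0] = min over k of (A[2][0] + B[0][0] = 9 + 1 = 10, A[2][1] + B[1][0] = 0 + -1 = -1, A[2][2] + B[2][0] = 8 + 9 = 17) = -1 (attained at k = 1)
  C[2][1] = min over k of (A[2][0] + B[0][1] = 9 + 0 = 9, A[2][1] + B[1][1] = 0 + -2 = -2, A[2][2] + B[2][1] = 8 + -2 = 6) = -2 (attained at k = 1)
  C[2][2] = min over k of (A[2][0] + B[0][2] = 9 + 1 = 10, A[2][1] + B[1][2] = 0 + 2 = 2, A[2][2] + B[2][2] = 8 + -5 = 3) = 2 (attained at k = 1)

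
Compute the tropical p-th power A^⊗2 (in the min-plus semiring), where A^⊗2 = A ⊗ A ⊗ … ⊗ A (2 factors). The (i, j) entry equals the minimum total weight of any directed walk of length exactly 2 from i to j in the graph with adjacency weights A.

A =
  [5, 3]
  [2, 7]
A^⊗2 =
  [5, 8]
  [7, 5]

Each entry (A^⊗2)_ij equals the minimum over all length-2 walks i = v_0 → v_1 → … → v_2 = j of Σ_t A[v_t][v_{t+1}]. For example, for (i, j) = (0, 1) we minimise over 2 possible intermediate vertex sequences; the minimum is 8, attained along the walk 0 → 0 → 1.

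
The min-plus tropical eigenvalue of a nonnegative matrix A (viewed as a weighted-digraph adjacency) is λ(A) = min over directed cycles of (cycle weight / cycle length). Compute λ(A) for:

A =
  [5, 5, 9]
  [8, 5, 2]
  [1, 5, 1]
λ(A) = 1

Enumerate directed cycles and compute their means (weight / length). Sample:
  cycle 0 → 0: weight = 5, length = 1, mean = 5/1 ≈ 5.000
  cycle 1 → 1: weight = 5, length = 1, mean = 5/1 ≈ 5.000
  cycle 2 → 2: weight = 1, length = 1, mean = 1/1 ≈ 1.000
  cycle 0 → 1 → 0: weight = 13, length = 2, mean = 13/2 ≈ 6.500
  cycle 0 → 2 → 0: weight = 10, length = 2, mean = 10/2 ≈ 5.000
  cycle 1 → 0 → 1: weight = 13, length = 2, mean = 13/2 ≈ 6.500
Minimum mean = 1.000, attained e.g. along the cycle 2 → 2 with weight 1 and length 1. So λ(A) = 1/1 = 1.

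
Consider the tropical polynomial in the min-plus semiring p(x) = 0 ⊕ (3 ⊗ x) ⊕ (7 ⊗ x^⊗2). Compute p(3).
p(3) = 0

A tropical monomial a ⊗ x^⊗i evaluates to a + i · x. Evaluating each term at x = 3:
  Term 0 contributes 0 + 0 · 3 = 0
  Term 1 contributes 3 + 1 · 3 = 6
  Term 2 contributes 7 + 2 · 3 = 13
p(3) = ⊕ of these = min[0, 6, 13] = 0.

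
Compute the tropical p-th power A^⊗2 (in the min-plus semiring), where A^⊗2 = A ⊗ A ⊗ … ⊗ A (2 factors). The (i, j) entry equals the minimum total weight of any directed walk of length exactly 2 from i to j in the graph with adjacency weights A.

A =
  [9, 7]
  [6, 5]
A^⊗2 =
  [13, 12]
  [11, 10]

Each entry (A^⊗2)_ij equals the minimum over all length-2 walks i = v_0 → v_1 → … → v_2 = j of Σ_t A[v_t][v_{t+1}]. For example, for (i, j) = (0, 1) we minimise over 2 possible intermediate vertex sequences; the minimum is 12, attained along the walk 0 → 1 → 1.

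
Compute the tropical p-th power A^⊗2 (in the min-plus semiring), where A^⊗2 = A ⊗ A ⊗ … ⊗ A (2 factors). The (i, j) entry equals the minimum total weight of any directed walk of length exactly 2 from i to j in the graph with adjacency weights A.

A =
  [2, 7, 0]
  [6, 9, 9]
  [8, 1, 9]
A^⊗2 =
  [4, 1, 2]
  [8, 10, 6]
  [7, 10, 8]

Each entry (A^⊗2)_ij equals the minimum over all length-2 walks i = v_0 → v_1 → … → v_2 = j of Σ_t A[v_t][v_{t+1}]. For example, for (i, j) = (0, 2) we minimise over 3 possible intermediate vertex sequences; the minimum is 2, attained along the walk 0 → 0 → 2.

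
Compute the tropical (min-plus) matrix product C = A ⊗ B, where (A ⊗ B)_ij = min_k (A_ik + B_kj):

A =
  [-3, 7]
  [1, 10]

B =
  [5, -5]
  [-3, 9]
A ⊗ B =
  [2, -8]
  [6, -4]

Apply the min-plus product entry-by-entry:
  C[0][0] = min over k of (A[0][0] + B[0][0] = -3 + 5 = 2, A[0][1] + B[1][0] = 7 + -3 = 4) = 2 (attained at k = 0)
  C[0][1] = min over k of (A[0][0] + B[0][1] = -3 + -5 = -8, A[0][1] + B[1][1] = 7 + 9 = 16) = -8 (attained at k = 0)
  C[1][0] = min over k of (A[1][0] + B[0][0] = 1 + 5 = 6, A[1][1] + B[1][0] = 10 + -3 = 7) = 6 (attained at k = 0)
  C[1][1] = min over k of (A[1][0] + B[0][1] = 1 + -5 = -4, A[1][1] + B[1][1] = 10 + 9 = 19) = -4 (attained at k = 0)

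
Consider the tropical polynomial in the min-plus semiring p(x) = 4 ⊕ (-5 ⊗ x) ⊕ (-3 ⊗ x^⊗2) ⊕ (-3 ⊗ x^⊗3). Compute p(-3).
p(-3) = -12

A tropical monomial a ⊗ x^⊗i evaluates to a + i · x. Evaluating each term at x = -3:
  Term 0 contributes 4 + 0 · -3 = 4
  Term 1 contributes -5 + 1 · -3 = -8
  Term 2 contributes -3 + 2 · -3 = -9
  Term 3 contributes -3 + 3 · -3 = -12
p(-3) = ⊕ of these = min[4, -8, -9, -12] = -12.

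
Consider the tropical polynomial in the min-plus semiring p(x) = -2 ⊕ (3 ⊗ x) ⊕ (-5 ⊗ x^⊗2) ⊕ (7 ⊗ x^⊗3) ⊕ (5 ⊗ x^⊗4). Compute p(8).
p(8) = -2

A tropical monomial a ⊗ x^⊗i evaluates to a + i · x. Evaluating each term at x = 8:
  Term 0 contributes -2 + 0 · 8 = -2
  Term 1 contributes 3 + 1 · 8 = 11
  Term 2 contributes -5 + 2 · 8 = 11
  Term 3 contributes 7 + 3 · 8 = 31
  Term 4 contributes 5 + 4 · 8 = 37
p(8) = ⊕ of these = min[-2, 11, 11, 31, 37] = -2.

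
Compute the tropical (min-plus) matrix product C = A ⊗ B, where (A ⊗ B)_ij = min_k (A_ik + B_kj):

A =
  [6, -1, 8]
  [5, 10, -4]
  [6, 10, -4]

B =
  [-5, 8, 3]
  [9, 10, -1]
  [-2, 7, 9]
A ⊗ B =
  [1, 9, -2]
  [-6, 3, 5]
  [-6, 3, 5]

Apply the min-plus product entry-by-entry:
  C[0][0] = min over k of (A[0][0] + B[0][0] = 6 + -5 = 1, A[0][1] + B[1][0] = -1 + 9 = 8, A[0][2] + B[2][0] = 8 + -2 = 6) = 1 (attained at k = 0)
  C[0][1] = min over k of (A[0][0] + B[0][1] = 6 + 8 = 14, A[0][1] + B[1][1] = -1 + 10 = 9, A[0][2] + B[2][1] = 8 + 7 = 15) = 9 (attained at k = 1)
  C[0][2] = min over k of (A[0][0] + B[0][2] = 6 + 3 = 9, A[0][1] + B[1][2] = -1 + -1 = -2, A[0][2] + B[2][2] = 8 + 9 = 17) = -2 (attained at k = 1)
  C[1][0] = min over k of (A[1][0] + B[0][0] = 5 + -5 = 0, A[1][1] + B[1][0] = 10 + 9 = 19, A[1][2] + B[2][0] = -4 + -2 = -6) = -6 (attained at k = 2)
  C[1][1] = min over k of (A[1][0] + B[0][1] = 5 + 8 = 13, A[1][1] + B[1][1] = 10 + 10 = 20, A[1][2] + B[2][1] = -4 + 7 = 3) = 3 (attained at k = 2)
  C[1][2] = min over k of (A[1][0] + B[0][2] = 5 + 3 = 8, A[1][1] + B[1][2] = 10 + -1 = 9, A[1][2] + B[2][2] = -4 + 9 = 5) = 5 (attained at k = 2)
  C[2][0] = min over k of (A[2][0] + B[0][0] = 6 + -5 = 1, A[2][1] + B[1][0] = 10 + 9 = 19, A[2][2] + B[2][0] = -4 + -2 = -6) = -6 (attained at k = 2)
  C[2][1] = min over k of (A[2][0] + B[0][1] = 6 + 8 = 14, A[2][1] + B[1][1] = 10 + 10 = 20, A[2][2] + B[2][1] = -4 + 7 = 3) = 3 (attained at k = 2)
  C[2][2] = min over k of (A[2][0] + B[0][2] = 6 + 3 = 9, A[2][1] + B[1][2] = 10 + -1 = 9, A[2][2] + B[2][2] = -4 + 9 = 5) = 5 (attained at k = 2)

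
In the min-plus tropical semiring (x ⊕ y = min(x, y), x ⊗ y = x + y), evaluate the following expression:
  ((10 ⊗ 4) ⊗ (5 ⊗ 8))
((10 ⊗ 4) ⊗ (5 ⊗ 8)) = 27

Expand innermost to outermost. Recall ⊕ takes the minimum of its arguments and ⊗ takes their sum. Working out the expression ((10 ⊗ 4) ⊗ (5 ⊗ 8)) gives 27.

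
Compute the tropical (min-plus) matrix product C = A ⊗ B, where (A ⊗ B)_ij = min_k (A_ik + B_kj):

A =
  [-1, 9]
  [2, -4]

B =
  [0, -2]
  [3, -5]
A ⊗ B =
  [-1, -3]
  [-1, -9]

Apply the min-plus product entry-by-entry:
  C[0][0] = min over k of (A[0][0] + B[0][0] = -1 + 0 = -1, A[0][1] + B[1][0] = 9 + 3 = 12) = -1 (attained at k = 0)
  C[0][1] = min over k of (A[0][0] + B[0][1] = -1 + -2 = -3, A[0][1] + B[1][1] = 9 + -5 = 4) = -3 (attained at k = 0)
  C[1][0] = min over k of (A[1][0] + B[0][0] = 2 + 0 = 2, A[1][1] + B[1][0] = -4 + 3 = -1) = -1 (attained at k = 1)
  C[1][1] = min over k of (A[1][0] + B[0][1] = 2 + -2 = 0, A[1][1] + B[1][1] = -4 + -5 = -9) = -9 (attained at k = 1)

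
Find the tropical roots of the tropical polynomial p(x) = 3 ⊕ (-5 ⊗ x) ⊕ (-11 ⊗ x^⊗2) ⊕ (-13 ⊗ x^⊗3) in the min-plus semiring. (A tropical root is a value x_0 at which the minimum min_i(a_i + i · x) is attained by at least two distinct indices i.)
Roots: {2, 6, 8}

Each tropical root is a break point of the lower envelope of the lines y = a_i + i · x (there are 4 lines, with slopes 0, 1, ..., 3). Only the lines that attain the minimum somewhere contribute to roots; other lines are dominated. Here the surviving (envelope) indices are i = 3, i = 2, i = 1, i = 0.
Intersections between consecutive envelope lines give the roots: for adjacent envelope indices i < j the intersection is x = (a_i − a_j) / (j − i). Reading off the sorted break points: {2, 6, 8}.
Verification: at each break x_0, at least two indices attain the minimum of min_i(a_i + i · x_0).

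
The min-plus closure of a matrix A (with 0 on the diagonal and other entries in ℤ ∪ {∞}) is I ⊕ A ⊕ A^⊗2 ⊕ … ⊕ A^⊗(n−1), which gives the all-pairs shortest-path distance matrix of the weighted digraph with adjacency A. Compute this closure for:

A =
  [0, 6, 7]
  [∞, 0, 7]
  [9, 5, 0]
Closure =
  [0, 6, 7]
  [16, 0, 7]
  [9, 5, 0]

This is the Floyd-Warshall all-pairs shortest-path computation. For each intermediate vertex k = 0, 1, …, 2, update dist[i][j] ← min(dist[i][j], dist[i][k] + dist[k][j]). The final matrix gives, for each (i, j), the minimum total weight of any directed path from i to j (possibly empty when i = j).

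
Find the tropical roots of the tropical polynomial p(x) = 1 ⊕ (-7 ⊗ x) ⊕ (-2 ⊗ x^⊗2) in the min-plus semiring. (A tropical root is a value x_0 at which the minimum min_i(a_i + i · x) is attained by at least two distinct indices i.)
Roots: {-5, 8}

Each tropical root is a break point of the lower envelope of the lines y = a_i + i · x (there are 3 lines, with slopes 0, 1, ..., 2). Only the lines that attain the minimum somewhere contribute to roots; other lines are dominated. Here the surviving (envelope) indices are i = 2, i = 1, i = 0.
Intersections between consecutive envelope lines give the roots: for adjacent envelope indices i < j the intersection is x = (a_i − a_j) / (j − i). Reading off the sorted break points: {-5, 8}.
Verification: at each break x_0, at least two indices attain the minimum of min_i(a_i + i · x_0).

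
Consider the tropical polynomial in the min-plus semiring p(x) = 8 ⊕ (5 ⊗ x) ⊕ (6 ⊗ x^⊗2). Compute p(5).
p(5) = 8

A tropical monomial a ⊗ x^⊗i evaluates to a + i · x. Evaluating each term at x = 5:
  Term 0 contributes 8 + 0 · 5 = 8
  Term 1 contributes 5 + 1 · 5 = 10
  Term 2 contributes 6 + 2 · 5 = 16
p(5) = ⊕ of these = min[8, 10, 16] = 8.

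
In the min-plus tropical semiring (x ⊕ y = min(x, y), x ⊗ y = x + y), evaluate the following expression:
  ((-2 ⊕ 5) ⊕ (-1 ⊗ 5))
((-2 ⊕ 5) ⊕ (-1 ⊗ 5)) = -2

Expand innermost to outermost. Recall ⊕ takes the minimum of its arguments and ⊗ takes their sum. Working out the expression ((-2 ⊕ 5) ⊕ (-1 ⊗ 5)) gives -2.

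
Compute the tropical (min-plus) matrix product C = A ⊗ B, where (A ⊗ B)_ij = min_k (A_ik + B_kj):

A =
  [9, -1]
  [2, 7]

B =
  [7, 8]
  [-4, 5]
A ⊗ B =
  [-5, 4]
  [3, 10]

Apply the min-plus product entry-by-entry:
  C[0][0] = min over k of (A[0][0] + B[0][0] = 9 + 7 = 16, A[0][1] + B[1][0] = -1 + -4 = -5) = -5 (attained at k = 1)
  C[0][1] = min over k of (A[0][0] + B[0][1] = 9 + 8 = 17, A[0][1] + B[1][1] = -1 + 5 = 4) = 4 (attained at k = 1)
  C[1][0] = min over k of (A[1][0] + B[0][0] = 2 + 7 = 9, A[1][1] + B[1][0] = 7 + -4 = 3) = 3 (attained at k = 1)
  C[1][1] = min over k of (A[1][0] + B[0][1] = 2 + 8 = 10, A[1][1] + B[1][1] = 7 + 5 = 12) = 10 (attained at k = 0)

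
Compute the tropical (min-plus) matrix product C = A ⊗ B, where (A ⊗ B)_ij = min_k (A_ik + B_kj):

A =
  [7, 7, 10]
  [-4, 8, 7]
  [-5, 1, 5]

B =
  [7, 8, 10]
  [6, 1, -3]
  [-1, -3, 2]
A ⊗ B =
  [9, 7, 4]
  [3, 4, 5]
  [2, 2, -2]

Apply the min-plus product entry-by-entry:
  C[0][0] = min over k of (A[0][0] + B[0][0] = 7 + 7 = 14, A[0][1] + B[1][0] = 7 + 6 = 13, A[0][2] + B[2][0] = 10 + -1 = 9) = 9 (attained at k = 2)
  C[0][1] = min over k of (A[0][0] + B[0][1] = 7 + 8 = 15, A[0][1] + B[1][1] = 7 + 1 = 8, A[0][2] + B[2][1] = 10 + -3 = 7) = 7 (attained at k = 2)
  C[0][2] = min over k of (A[0][0] + B[0][2] = 7 + 10 = 17, A[0][1] + B[1][2] = 7 + -3 = 4, A[0][2] + B[2][2] = 10 + 2 = 12) = 4 (attained at k = 1)
  C[1][0] = min over k of (A[1][0] + B[0][0] = -4 + 7 = 3, A[1][1] + B[1][0] = 8 + 6 = 14, A[1][2] + B[2][0] = 7 + -1 = 6) = 3 (attained at k = 0)
  C[1][1] = min over k of (A[1][0] + B[0][1] = -4 + 8 = 4, A[1][1] + B[1][1] = 8 + 1 = 9, A[1][2] + B[2][1] = 7 + -3 = 4) = 4 (attained at k = 0)
  C[1][2] = min over k of (A[1][0] + B[0][2] = -4 + 10 = 6, A[1][1] + B[1][2] = 8 + -3 = 5, A[1][2] + B[2][2] = 7 + 2 = 9) = 5 (attained at k = 1)
  C[2][0] = min over k of (A[2][0] + B[0][0] = -5 + 7 = 2, A[2][1] + B[1][0] = 1 + 6 = 7, A[2][2] + B[2][0] = 5 + -1 = 4) = 2 (attained at k = 0)
  C[2][1] = min over k of (A[2][0] + B[0][1] = -5 + 8 = 3, A[2][1] + B[1][1] = 1 + 1 = 2, A[2][2] + B[2][1] = 5 + -3 = 2) = 2 (attained at k = 1)
  C[2][2] = min over k of (A[2][0] + B[0][2] = -5 + 10 = 5, A[2][1] + B[1][2] = 1 + -3 = -2, A[2][2] + B[2][2] = 5 + 2 = 7) = -2 (attained at k = 1)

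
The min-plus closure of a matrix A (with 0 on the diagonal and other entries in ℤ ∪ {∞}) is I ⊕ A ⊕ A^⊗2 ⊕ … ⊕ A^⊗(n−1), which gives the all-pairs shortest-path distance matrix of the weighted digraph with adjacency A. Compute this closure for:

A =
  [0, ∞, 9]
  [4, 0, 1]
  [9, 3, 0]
Closure =
  [0, 12, 9]
  [4, 0, 1]
  [7, 3, 0]

This is the Floyd-Warshall all-pairs shortest-path computation. For each intermediate vertex k = 0, 1, …, 2, update dist[i][j] ← min(dist[i][j], dist[i][k] + dist[k][j]). The final matrix gives, for each (i, j), the minimum total weight of any directed path from i to j (possibly empty when i = j).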